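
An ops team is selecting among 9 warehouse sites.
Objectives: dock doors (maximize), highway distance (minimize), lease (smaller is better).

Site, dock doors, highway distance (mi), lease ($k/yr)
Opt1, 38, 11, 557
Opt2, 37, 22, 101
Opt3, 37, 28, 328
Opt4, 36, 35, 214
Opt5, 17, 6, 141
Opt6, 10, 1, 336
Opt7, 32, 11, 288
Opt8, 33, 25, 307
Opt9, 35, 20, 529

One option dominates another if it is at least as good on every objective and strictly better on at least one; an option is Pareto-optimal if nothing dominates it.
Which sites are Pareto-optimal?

Opt1: not dominated (best dock doors).
Opt2: not dominated (best lease).
Opt3: dominated by Opt2 (dock doors 37≥37, highway distance 22≤28, lease 101≤328).
Opt4: dominated by Opt2 (dock doors 37≥36, highway distance 22≤35, lease 101≤214).
Opt5: not dominated.
Opt6: not dominated (best highway distance).
Opt7: not dominated.
Opt8: dominated by Opt2 (dock doors 37≥33, highway distance 22≤25, lease 101≤307).
Opt9: not dominated.

Opt1, Opt2, Opt5, Opt6, Opt7, Opt9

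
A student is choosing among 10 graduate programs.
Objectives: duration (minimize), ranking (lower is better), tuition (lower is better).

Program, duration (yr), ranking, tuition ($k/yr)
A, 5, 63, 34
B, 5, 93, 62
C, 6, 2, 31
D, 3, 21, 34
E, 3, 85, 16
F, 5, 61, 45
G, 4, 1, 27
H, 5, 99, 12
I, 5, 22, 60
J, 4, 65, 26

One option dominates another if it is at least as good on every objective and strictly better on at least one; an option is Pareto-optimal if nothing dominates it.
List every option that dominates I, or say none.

D: duration 3≤5, ranking 21≤22, tuition 34≤60 — dominates I.
G: duration 4≤5, ranking 1≤22, tuition 27≤60 — dominates I.
Others (A, B, C, E, F, H, J) are each worse than I on at least one objective.

D, G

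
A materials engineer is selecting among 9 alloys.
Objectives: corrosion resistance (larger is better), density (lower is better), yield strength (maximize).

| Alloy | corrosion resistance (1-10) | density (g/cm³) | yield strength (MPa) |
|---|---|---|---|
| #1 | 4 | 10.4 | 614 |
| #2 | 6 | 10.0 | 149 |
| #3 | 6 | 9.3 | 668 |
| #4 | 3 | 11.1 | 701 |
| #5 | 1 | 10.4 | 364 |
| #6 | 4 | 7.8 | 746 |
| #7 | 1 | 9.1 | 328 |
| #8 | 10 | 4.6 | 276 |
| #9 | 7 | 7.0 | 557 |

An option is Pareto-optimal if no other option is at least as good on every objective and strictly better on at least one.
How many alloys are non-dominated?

#1: dominated by #3 (corrosion resistance 6≥4, density 9.3≤10.4, yield strength 668≥614).
#2: dominated by #3 (corrosion resistance 6≥6, density 9.3≤10.0, yield strength 668≥149).
#3: not dominated.
#4: dominated by #6 (corrosion resistance 4≥3, density 7.8≤11.1, yield strength 746≥701).
#5: dominated by #1 (corrosion resistance 4≥1, density 10.4≤10.4, yield strength 614≥364).
#6: not dominated (best yield strength).
#7: dominated by #6 (corrosion resistance 4≥1, density 7.8≤9.1, yield strength 746≥328).
#8: not dominated (best corrosion resistance).
#9: not dominated.
Pareto-optimal: #3, #6, #8, #9 → 4.

4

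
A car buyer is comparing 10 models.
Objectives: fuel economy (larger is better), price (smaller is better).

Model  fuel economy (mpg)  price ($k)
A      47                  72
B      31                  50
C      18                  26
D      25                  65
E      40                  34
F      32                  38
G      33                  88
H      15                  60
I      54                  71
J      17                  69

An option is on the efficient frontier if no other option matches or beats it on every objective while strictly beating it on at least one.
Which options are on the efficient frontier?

A: dominated by I (fuel economy 54≥47, price 71≤72).
B: dominated by E (fuel economy 40≥31, price 34≤50).
C: not dominated (best price).
D: dominated by B (fuel economy 31≥25, price 50≤65).
E: not dominated.
F: dominated by E (fuel economy 40≥32, price 34≤38).
G: dominated by A (fuel economy 47≥33, price 72≤88).
H: dominated by B (fuel economy 31≥15, price 50≤60).
I: not dominated (best fuel economy).
J: dominated by B (fuel economy 31≥17, price 50≤69).

C, E, I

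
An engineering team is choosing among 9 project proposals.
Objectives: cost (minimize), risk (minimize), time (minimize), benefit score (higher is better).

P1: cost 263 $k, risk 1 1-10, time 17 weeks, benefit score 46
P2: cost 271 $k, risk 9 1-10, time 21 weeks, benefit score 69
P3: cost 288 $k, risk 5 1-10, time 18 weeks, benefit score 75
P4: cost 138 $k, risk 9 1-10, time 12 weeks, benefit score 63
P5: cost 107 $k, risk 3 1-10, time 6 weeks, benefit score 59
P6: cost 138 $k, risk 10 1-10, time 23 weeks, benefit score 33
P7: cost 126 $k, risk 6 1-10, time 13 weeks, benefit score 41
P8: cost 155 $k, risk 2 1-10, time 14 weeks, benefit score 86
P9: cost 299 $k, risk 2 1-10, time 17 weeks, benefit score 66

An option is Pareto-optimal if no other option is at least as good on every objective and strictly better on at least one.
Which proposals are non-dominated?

P1, P4, P5, P8

P1: not dominated (best risk).
P2: dominated by P8 (cost 155≤271, risk 2≤9, time 14≤21, benefit score 86≥69).
P3: dominated by P8 (cost 155≤288, risk 2≤5, time 14≤18, benefit score 86≥75).
P4: not dominated.
P5: not dominated (best cost).
P6: dominated by P4 (cost 138≤138, risk 9≤10, time 12≤23, benefit score 63≥33).
P7: dominated by P5 (cost 107≤126, risk 3≤6, time 6≤13, benefit score 59≥41).
P8: not dominated (best benefit score).
P9: dominated by P8 (cost 155≤299, risk 2≤2, time 14≤17, benefit score 86≥66).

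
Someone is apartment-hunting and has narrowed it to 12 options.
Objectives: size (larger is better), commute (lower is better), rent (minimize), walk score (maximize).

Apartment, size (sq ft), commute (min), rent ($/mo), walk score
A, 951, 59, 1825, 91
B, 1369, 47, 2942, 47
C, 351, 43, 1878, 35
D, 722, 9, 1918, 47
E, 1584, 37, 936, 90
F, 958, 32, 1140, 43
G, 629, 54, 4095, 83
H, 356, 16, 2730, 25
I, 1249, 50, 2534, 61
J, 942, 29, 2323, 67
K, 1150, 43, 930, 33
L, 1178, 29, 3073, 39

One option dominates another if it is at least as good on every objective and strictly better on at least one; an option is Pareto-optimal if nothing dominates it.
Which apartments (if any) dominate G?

E: size 1584≥629, commute 37≤54, rent 936≤4095, walk score 90≥83 — dominates G.
Others (A, B, C, D, F, H, I, J, K, L) are each worse than G on at least one objective.

E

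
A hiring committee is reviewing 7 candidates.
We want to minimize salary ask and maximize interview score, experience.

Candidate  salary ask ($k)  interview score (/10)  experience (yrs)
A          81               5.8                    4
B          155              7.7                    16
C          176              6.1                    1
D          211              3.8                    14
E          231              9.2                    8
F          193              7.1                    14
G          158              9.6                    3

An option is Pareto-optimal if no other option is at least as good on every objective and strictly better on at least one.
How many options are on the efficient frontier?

A: not dominated (best salary ask).
B: not dominated (best experience).
C: dominated by B (salary ask 155≤176, interview score 7.7≥6.1, experience 16≥1).
D: dominated by B (salary ask 155≤211, interview score 7.7≥3.8, experience 16≥14).
E: not dominated.
F: dominated by B (salary ask 155≤193, interview score 7.7≥7.1, experience 16≥14).
G: not dominated (best interview score).
Pareto-optimal: A, B, E, G → 4.

4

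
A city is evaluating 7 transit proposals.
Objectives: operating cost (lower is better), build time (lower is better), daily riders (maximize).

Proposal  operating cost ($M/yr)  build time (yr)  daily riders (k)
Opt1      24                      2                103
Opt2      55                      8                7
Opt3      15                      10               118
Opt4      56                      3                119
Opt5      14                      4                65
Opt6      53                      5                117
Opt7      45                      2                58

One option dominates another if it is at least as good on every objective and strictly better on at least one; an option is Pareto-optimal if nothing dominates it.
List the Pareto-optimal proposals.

Opt1: not dominated.
Opt2: dominated by Opt1 (operating cost 24≤55, build time 2≤8, daily riders 103≥7).
Opt3: not dominated.
Opt4: not dominated (best daily riders).
Opt5: not dominated (best operating cost).
Opt6: not dominated.
Opt7: dominated by Opt1 (operating cost 24≤45, build time 2≤2, daily riders 103≥58).

Opt1, Opt3, Opt4, Opt5, Opt6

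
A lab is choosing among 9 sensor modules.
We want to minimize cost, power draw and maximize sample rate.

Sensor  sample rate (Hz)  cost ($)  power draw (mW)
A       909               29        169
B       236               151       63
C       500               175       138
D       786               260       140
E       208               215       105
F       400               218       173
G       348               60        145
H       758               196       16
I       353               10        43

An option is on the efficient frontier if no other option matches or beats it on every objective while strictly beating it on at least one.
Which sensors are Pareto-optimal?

A, C, D, H, I

A: not dominated (best sample rate).
B: dominated by I (sample rate 353≥236, cost 10≤151, power draw 43≤63).
C: not dominated.
D: not dominated.
E: dominated by B (sample rate 236≥208, cost 151≤215, power draw 63≤105).
F: dominated by A (sample rate 909≥400, cost 29≤218, power draw 169≤173).
G: dominated by I (sample rate 353≥348, cost 10≤60, power draw 43≤145).
H: not dominated (best power draw).
I: not dominated (best cost).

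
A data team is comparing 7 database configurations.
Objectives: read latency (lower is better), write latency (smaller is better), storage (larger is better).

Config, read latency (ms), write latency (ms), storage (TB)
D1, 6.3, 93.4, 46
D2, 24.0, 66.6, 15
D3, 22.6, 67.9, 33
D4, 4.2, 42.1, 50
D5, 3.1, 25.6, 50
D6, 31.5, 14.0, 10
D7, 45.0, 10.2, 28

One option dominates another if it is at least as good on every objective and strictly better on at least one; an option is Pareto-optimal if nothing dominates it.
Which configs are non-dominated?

D5, D6, D7

D1: dominated by D4 (read latency 4.2≤6.3, write latency 42.1≤93.4, storage 50≥46).
D2: dominated by D4 (read latency 4.2≤24.0, write latency 42.1≤66.6, storage 50≥15).
D3: dominated by D4 (read latency 4.2≤22.6, write latency 42.1≤67.9, storage 50≥33).
D4: dominated by D5 (read latency 3.1≤4.2, write latency 25.6≤42.1, storage 50≥50).
D5: not dominated (best read latency).
D6: not dominated.
D7: not dominated (best write latency).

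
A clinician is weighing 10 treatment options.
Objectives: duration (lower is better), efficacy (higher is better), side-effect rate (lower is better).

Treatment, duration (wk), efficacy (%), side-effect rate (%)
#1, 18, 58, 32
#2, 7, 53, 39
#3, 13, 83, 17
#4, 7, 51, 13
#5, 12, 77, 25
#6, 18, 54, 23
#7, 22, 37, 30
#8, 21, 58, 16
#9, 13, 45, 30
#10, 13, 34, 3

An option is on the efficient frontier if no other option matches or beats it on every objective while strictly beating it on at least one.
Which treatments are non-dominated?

#2, #3, #4, #5, #8, #10

#1: dominated by #3 (duration 13≤18, efficacy 83≥58, side-effect rate 17≤32).
#2: not dominated.
#3: not dominated (best efficacy).
#4: not dominated.
#5: not dominated.
#6: dominated by #3 (duration 13≤18, efficacy 83≥54, side-effect rate 17≤23).
#7: dominated by #3 (duration 13≤22, efficacy 83≥37, side-effect rate 17≤30).
#8: not dominated.
#9: dominated by #3 (duration 13≤13, efficacy 83≥45, side-effect rate 17≤30).
#10: not dominated (best side-effect rate).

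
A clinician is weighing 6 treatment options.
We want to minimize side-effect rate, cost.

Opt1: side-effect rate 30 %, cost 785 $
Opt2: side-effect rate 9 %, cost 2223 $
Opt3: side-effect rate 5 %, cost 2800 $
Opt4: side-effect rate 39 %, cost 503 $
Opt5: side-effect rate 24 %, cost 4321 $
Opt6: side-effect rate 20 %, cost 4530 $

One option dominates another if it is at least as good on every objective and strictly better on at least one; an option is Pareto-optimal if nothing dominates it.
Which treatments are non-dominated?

Opt1: not dominated.
Opt2: not dominated.
Opt3: not dominated (best side-effect rate).
Opt4: not dominated (best cost).
Opt5: dominated by Opt2 (side-effect rate 9≤24, cost 2223≤4321).
Opt6: dominated by Opt2 (side-effect rate 9≤20, cost 2223≤4530).

Opt1, Opt2, Opt3, Opt4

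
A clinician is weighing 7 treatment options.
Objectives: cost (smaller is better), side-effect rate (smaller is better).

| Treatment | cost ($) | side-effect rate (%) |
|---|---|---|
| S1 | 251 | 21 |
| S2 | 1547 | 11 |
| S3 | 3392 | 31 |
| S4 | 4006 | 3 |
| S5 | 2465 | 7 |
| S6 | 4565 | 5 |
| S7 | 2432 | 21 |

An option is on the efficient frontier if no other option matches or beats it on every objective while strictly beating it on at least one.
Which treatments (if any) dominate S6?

S4

S4: cost 4006≤4565, side-effect rate 3≤5 — dominates S6.
Others (S1, S2, S3, S5, S7) are each worse than S6 on at least one objective.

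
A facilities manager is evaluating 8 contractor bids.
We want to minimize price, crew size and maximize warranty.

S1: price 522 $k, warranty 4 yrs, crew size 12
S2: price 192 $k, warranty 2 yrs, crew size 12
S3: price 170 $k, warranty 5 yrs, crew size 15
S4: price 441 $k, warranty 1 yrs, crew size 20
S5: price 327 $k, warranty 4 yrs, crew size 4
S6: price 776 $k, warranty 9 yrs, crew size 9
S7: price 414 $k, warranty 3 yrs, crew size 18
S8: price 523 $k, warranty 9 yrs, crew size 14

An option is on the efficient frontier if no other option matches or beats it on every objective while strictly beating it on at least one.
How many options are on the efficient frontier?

S1: dominated by S5 (price 327≤522, warranty 4≥4, crew size 4≤12).
S2: not dominated.
S3: not dominated (best price).
S4: dominated by S2 (price 192≤441, warranty 2≥1, crew size 12≤20).
S5: not dominated (best crew size).
S6: not dominated.
S7: dominated by S3 (price 170≤414, warranty 5≥3, crew size 15≤18).
S8: not dominated.
Pareto-optimal: S2, S3, S5, S6, S8 → 5.

5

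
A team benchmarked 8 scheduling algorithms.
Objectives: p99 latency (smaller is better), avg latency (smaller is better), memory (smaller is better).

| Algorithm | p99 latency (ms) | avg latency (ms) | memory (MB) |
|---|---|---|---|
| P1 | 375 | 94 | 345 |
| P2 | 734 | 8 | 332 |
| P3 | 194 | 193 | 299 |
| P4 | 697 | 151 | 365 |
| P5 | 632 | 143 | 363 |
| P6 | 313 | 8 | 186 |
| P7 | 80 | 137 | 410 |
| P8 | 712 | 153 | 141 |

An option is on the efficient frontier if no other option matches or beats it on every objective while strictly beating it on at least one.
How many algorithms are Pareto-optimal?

P1: dominated by P6 (p99 latency 313≤375, avg latency 8≤94, memory 186≤345).
P2: dominated by P6 (p99 latency 313≤734, avg latency 8≤8, memory 186≤332).
P3: not dominated.
P4: dominated by P1 (p99 latency 375≤697, avg latency 94≤151, memory 345≤365).
P5: dominated by P1 (p99 latency 375≤632, avg latency 94≤143, memory 345≤363).
P6: not dominated.
P7: not dominated (best p99 latency).
P8: not dominated (best memory).
Pareto-optimal: P3, P6, P7, P8 → 4.

4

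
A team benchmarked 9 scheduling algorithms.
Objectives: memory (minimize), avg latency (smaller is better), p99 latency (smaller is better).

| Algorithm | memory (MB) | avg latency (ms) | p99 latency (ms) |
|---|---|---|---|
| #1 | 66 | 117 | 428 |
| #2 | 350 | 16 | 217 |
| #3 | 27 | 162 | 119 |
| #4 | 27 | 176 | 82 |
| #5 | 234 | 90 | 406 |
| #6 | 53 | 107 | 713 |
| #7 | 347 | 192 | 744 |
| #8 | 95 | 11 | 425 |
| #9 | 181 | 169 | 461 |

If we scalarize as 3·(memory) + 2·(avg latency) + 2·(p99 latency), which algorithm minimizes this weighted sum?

#4

#1: 3·66 + 2·117 + 2·428 = 1288
#2: 3·350 + 2·16 + 2·217 = 1516
#3: 3·27 + 2·162 + 2·119 = 643
#4: 3·27 + 2·176 + 2·82 = 597
#5: 3·234 + 2·90 + 2·406 = 1694
#6: 3·53 + 2·107 + 2·713 = 1799
#7: 3·347 + 2·192 + 2·744 = 2913
#8: 3·95 + 2·11 + 2·425 = 1157
#9: 3·181 + 2·169 + 2·461 = 1803
Lowest: #4 at 597.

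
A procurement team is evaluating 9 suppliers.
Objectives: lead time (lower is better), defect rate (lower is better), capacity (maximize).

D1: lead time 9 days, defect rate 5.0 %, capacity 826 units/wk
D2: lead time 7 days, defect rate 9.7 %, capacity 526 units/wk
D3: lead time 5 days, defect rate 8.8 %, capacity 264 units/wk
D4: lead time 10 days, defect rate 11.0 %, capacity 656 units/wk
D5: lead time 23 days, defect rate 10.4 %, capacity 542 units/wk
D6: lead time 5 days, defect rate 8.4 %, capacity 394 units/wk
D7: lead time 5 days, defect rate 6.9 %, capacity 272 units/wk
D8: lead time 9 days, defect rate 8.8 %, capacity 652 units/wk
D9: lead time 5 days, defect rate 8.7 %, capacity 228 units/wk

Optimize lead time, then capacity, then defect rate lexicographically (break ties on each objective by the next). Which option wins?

First minimize lead time: best is 5, kept {D3, D6, D7, D9}.
Then maximize capacity: best is 394, kept {D6}.

D6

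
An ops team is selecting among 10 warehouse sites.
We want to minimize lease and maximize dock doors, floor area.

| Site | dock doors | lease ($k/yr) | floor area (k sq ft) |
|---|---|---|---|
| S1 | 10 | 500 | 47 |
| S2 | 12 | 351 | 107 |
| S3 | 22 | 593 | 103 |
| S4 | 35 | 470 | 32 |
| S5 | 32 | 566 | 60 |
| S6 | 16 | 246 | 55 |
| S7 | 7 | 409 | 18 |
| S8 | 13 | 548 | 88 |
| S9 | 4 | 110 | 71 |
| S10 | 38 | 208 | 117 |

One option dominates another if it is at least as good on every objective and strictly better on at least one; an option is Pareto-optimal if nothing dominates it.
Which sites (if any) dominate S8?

S10

S10: dock doors 38≥13, lease 208≤548, floor area 117≥88 — dominates S8.
Others (S1, S2, S3, S4, S5, S6, S7, S9) are each worse than S8 on at least one objective.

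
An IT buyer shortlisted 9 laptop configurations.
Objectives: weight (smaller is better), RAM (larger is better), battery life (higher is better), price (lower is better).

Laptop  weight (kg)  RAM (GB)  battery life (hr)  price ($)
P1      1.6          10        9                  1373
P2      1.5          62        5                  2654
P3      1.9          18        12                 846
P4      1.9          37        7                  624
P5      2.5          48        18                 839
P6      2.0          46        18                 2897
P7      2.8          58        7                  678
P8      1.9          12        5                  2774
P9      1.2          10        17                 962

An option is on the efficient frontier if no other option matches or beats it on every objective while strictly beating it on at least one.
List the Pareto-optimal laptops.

P2, P3, P4, P5, P6, P7, P9

P1: dominated by P9 (weight 1.2≤1.6, RAM 10≥10, battery life 17≥9, price 962≤1373).
P2: not dominated (best RAM).
P3: not dominated.
P4: not dominated (best price).
P5: not dominated.
P6: not dominated.
P7: not dominated.
P8: dominated by P2 (weight 1.5≤1.9, RAM 62≥12, battery life 5≥5, price 2654≤2774).
P9: not dominated (best weight).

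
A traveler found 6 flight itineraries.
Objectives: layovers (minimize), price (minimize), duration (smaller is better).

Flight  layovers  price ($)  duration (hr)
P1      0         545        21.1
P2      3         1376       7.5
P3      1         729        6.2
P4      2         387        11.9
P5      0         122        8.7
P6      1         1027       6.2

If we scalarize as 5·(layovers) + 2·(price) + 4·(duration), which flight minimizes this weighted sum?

P5

P1: 5·0 + 2·545 + 4·21.1 = 1174.4
P2: 5·3 + 2·1376 + 4·7.5 = 2797.0
P3: 5·1 + 2·729 + 4·6.2 = 1487.8
P4: 5·2 + 2·387 + 4·11.9 = 831.6
P5: 5·0 + 2·122 + 4·8.7 = 278.8
P6: 5·1 + 2·1027 + 4·6.2 = 2083.8
Lowest: P5 at 278.8.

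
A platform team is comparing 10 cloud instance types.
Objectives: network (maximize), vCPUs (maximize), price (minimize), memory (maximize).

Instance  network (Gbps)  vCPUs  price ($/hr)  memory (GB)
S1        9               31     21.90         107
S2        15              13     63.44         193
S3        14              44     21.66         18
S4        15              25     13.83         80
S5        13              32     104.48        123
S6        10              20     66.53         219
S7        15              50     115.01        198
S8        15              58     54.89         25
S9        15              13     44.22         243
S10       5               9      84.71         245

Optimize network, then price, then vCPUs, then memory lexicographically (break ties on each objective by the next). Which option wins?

First maximize network: best is 15, kept {S2, S4, S7, S8, S9}.
Then minimize price: best is 13.83, kept {S4}.

S4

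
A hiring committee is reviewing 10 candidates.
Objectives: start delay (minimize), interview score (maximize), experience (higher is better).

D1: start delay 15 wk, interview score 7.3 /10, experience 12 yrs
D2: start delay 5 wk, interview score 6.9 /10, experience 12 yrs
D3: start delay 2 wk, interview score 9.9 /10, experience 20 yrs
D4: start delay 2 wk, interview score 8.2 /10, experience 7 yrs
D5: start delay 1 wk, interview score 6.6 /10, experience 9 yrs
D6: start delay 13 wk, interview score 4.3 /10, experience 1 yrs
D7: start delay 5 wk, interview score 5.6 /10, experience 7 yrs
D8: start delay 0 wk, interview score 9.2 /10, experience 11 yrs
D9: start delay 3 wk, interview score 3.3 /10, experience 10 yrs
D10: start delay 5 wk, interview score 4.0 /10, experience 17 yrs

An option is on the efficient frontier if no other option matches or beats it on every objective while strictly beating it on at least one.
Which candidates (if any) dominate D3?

D1: worse on start delay (15 vs 2).
D2: worse on start delay (5 vs 2).
D4: worse on interview score (8.2 vs 9.9).
D5: worse on interview score (6.6 vs 9.9).
D6: worse on start delay (13 vs 2).
D7: worse on start delay (5 vs 2).
D8: worse on interview score (9.2 vs 9.9).
D9: worse on start delay (3 vs 2).
D10: worse on start delay (5 vs 2).
No option dominates D3.

none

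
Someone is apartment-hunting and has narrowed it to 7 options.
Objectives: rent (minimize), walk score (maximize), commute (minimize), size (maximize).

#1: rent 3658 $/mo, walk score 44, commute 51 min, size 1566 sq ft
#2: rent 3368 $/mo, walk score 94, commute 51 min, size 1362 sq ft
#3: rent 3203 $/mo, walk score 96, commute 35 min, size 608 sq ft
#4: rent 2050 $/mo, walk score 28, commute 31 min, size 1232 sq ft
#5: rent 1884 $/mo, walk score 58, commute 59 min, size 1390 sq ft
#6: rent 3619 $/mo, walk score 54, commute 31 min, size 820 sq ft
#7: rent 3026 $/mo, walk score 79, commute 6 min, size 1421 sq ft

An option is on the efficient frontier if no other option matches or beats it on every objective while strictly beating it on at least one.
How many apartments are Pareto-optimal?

#1: not dominated (best size).
#2: not dominated.
#3: not dominated (best walk score).
#4: not dominated.
#5: not dominated (best rent).
#6: dominated by #7 (rent 3026≤3619, walk score 79≥54, commute 6≤31, size 1421≥820).
#7: not dominated (best commute).
Pareto-optimal: #1, #2, #3, #4, #5, #7 → 6.

6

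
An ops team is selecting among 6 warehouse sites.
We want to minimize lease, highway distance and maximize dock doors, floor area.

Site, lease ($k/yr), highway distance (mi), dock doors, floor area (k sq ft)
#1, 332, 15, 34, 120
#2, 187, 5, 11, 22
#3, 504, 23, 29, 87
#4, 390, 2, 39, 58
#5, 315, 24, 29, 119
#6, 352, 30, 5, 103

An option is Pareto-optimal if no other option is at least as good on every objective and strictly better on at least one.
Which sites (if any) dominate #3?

#1: lease 332≤504, highway distance 15≤23, dock doors 34≥29, floor area 120≥87 — dominates #3.
Others (#2, #4, #5, #6) are each worse than #3 on at least one objective.

#1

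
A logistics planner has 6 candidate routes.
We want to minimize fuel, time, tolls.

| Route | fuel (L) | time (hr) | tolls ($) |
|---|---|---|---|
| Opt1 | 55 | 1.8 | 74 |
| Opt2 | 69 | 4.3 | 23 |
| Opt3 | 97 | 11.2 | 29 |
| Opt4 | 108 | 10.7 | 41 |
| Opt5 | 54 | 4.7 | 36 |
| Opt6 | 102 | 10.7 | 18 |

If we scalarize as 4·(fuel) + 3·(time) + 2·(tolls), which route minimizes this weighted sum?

Opt5

Opt1: 4·55 + 3·1.8 + 2·74 = 373.4
Opt2: 4·69 + 3·4.3 + 2·23 = 334.9
Opt3: 4·97 + 3·11.2 + 2·29 = 479.6
Opt4: 4·108 + 3·10.7 + 2·41 = 546.1
Opt5: 4·54 + 3·4.7 + 2·36 = 302.1
Opt6: 4·102 + 3·10.7 + 2·18 = 476.1
Lowest: Opt5 at 302.1.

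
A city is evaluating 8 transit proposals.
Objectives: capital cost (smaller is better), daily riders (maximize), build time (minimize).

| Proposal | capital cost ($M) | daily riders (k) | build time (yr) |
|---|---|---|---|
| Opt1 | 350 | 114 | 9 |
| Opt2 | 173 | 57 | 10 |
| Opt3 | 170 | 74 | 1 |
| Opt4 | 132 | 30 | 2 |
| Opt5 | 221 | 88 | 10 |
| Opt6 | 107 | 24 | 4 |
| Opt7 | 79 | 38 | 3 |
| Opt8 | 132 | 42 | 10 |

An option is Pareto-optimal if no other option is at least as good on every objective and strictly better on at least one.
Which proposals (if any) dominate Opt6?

Opt7

Opt7: capital cost 79≤107, daily riders 38≥24, build time 3≤4 — dominates Opt6.
Others (Opt1, Opt2, Opt3, Opt4, Opt5, Opt8) are each worse than Opt6 on at least one objective.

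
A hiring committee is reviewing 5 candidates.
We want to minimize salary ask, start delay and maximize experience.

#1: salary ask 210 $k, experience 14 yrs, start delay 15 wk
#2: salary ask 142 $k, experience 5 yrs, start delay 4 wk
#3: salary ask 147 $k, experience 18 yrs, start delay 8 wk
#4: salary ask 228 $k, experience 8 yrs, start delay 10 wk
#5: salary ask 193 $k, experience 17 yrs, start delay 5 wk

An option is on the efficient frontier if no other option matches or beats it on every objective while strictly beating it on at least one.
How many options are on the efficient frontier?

3

#1: dominated by #3 (salary ask 147≤210, experience 18≥14, start delay 8≤15).
#2: not dominated (best salary ask).
#3: not dominated (best experience).
#4: dominated by #3 (salary ask 147≤228, experience 18≥8, start delay 8≤10).
#5: not dominated.
Pareto-optimal: #2, #3, #5 → 3.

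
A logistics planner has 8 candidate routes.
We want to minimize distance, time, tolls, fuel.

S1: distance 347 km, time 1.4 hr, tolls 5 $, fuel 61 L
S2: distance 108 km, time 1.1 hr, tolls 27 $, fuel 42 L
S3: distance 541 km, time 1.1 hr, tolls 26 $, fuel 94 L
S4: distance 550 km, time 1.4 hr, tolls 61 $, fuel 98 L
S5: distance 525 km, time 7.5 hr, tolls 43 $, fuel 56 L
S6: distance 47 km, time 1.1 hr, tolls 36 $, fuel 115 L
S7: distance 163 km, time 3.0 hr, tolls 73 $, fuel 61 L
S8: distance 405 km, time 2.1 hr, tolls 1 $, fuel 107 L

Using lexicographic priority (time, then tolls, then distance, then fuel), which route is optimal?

S3

First minimize time: best is 1.1, kept {S2, S3, S6}.
Then minimize tolls: best is 26, kept {S3}.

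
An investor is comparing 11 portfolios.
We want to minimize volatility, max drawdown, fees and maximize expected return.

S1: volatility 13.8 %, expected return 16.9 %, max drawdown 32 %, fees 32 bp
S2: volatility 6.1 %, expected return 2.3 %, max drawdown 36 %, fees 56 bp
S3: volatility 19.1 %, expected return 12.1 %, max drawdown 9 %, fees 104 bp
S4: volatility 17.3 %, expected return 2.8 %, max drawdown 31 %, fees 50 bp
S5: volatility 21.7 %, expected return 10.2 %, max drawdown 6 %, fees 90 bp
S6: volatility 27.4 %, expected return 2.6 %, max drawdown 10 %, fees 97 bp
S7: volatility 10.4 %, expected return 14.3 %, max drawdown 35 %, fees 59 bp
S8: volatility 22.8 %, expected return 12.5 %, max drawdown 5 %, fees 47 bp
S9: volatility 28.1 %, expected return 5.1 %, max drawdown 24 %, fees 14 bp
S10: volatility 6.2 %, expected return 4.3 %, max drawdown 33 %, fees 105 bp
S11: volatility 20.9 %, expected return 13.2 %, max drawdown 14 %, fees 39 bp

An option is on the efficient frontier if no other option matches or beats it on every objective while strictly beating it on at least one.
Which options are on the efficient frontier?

S1, S2, S3, S4, S5, S7, S8, S9, S10, S11

S1: not dominated (best expected return).
S2: not dominated (best volatility).
S3: not dominated.
S4: not dominated.
S5: not dominated.
S6: dominated by S5 (volatility 21.7≤27.4, expected return 10.2≥2.6, max drawdown 6≤10, fees 90≤97).
S7: not dominated.
S8: not dominated (best max drawdown).
S9: not dominated (best fees).
S10: not dominated.
S11: not dominated.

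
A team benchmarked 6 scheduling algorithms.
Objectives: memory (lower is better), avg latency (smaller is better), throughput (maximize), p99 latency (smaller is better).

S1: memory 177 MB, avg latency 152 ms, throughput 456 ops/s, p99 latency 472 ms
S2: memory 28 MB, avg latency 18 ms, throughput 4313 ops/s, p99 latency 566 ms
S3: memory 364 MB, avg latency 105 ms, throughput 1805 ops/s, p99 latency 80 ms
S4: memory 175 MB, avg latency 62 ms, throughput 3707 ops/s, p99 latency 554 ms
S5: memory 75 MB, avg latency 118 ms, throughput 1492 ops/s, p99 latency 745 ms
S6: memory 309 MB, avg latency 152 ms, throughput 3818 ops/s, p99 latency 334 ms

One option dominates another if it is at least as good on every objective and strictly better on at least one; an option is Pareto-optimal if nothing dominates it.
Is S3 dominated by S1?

No

S1 vs S3: S1 is worse on avg latency (152 vs 105), so it does not dominate S3.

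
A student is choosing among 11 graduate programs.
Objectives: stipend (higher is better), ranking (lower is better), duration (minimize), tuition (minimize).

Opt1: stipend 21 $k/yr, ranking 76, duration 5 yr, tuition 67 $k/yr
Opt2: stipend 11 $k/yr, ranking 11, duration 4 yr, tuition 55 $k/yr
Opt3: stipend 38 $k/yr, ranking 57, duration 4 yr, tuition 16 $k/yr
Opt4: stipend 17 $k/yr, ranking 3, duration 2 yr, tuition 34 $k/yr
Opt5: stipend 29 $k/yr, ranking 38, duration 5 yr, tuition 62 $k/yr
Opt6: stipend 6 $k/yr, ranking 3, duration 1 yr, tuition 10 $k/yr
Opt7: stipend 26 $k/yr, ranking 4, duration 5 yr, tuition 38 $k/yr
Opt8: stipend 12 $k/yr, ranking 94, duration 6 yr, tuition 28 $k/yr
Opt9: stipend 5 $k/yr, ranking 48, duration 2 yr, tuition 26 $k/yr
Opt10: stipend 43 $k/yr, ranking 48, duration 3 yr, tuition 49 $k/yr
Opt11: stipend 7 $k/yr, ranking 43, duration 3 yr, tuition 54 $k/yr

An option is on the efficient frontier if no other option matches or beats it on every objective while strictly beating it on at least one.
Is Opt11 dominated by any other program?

Yes

Opt4 vs Opt11: stipend 17≥7, ranking 3≤43, duration 2≤3, tuition 34≤54 — Opt4 is at least as good on every objective and strictly better on at least one, so Opt4 dominates Opt11.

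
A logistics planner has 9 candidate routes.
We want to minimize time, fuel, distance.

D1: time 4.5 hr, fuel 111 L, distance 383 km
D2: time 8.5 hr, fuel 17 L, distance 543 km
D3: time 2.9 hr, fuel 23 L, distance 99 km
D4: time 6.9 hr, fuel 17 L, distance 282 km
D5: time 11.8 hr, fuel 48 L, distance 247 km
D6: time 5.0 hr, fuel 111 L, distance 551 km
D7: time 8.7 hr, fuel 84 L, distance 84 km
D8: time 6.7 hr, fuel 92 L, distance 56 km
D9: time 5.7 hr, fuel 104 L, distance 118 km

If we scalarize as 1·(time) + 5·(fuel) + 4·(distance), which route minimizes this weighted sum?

D3

D1: 1·4.5 + 5·111 + 4·383 = 2091.5
D2: 1·8.5 + 5·17 + 4·543 = 2265.5
D3: 1·2.9 + 5·23 + 4·99 = 513.9
D4: 1·6.9 + 5·17 + 4·282 = 1219.9
D5: 1·11.8 + 5·48 + 4·247 = 1239.8
D6: 1·5.0 + 5·111 + 4·551 = 2764.0
D7: 1·8.7 + 5·84 + 4·84 = 764.7
D8: 1·6.7 + 5·92 + 4·56 = 690.7
D9: 1·5.7 + 5·104 + 4·118 = 997.7
Lowest: D3 at 513.9.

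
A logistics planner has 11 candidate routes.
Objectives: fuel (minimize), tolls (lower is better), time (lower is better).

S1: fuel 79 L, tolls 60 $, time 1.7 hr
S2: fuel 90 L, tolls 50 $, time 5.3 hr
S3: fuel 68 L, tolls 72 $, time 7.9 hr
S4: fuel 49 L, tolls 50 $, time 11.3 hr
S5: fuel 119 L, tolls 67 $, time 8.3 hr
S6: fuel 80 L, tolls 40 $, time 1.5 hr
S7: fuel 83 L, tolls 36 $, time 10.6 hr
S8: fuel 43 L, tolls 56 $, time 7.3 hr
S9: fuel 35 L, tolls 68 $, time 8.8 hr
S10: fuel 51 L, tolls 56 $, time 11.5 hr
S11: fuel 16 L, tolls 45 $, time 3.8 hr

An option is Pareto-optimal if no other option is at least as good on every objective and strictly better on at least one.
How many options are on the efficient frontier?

4

S1: not dominated.
S2: dominated by S6 (fuel 80≤90, tolls 40≤50, time 1.5≤5.3).
S3: dominated by S8 (fuel 43≤68, tolls 56≤72, time 7.3≤7.9).
S4: dominated by S11 (fuel 16≤49, tolls 45≤50, time 3.8≤11.3).
S5: dominated by S1 (fuel 79≤119, tolls 60≤67, time 1.7≤8.3).
S6: not dominated (best time).
S7: not dominated (best tolls).
S8: dominated by S11 (fuel 16≤43, tolls 45≤56, time 3.8≤7.3).
S9: dominated by S11 (fuel 16≤35, tolls 45≤68, time 3.8≤8.8).
S10: dominated by S4 (fuel 49≤51, tolls 50≤56, time 11.3≤11.5).
S11: not dominated (best fuel).
Pareto-optimal: S1, S6, S7, S11 → 4.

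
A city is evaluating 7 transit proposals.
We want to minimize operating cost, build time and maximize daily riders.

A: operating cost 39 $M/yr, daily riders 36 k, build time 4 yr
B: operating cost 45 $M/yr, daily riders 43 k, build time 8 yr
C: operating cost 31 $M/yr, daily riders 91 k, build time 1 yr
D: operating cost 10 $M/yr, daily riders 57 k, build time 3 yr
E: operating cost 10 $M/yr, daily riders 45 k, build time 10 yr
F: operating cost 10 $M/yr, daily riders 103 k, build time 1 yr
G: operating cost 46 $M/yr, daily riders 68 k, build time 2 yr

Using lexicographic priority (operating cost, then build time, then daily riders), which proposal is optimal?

First minimize operating cost: best is 10, kept {D, E, F}.
Then minimize build time: best is 1, kept {F}.

F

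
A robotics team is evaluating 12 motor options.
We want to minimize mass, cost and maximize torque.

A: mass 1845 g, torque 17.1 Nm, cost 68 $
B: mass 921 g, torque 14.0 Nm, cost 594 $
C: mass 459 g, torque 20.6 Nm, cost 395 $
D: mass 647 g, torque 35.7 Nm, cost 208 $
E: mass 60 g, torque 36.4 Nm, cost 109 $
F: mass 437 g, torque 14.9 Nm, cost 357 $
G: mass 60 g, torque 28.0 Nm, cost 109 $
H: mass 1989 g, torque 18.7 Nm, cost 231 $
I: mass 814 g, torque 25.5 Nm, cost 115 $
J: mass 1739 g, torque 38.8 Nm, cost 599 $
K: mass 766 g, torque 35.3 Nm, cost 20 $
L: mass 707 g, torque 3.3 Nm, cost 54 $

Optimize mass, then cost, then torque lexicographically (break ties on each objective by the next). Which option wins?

First minimize mass: best is 60, kept {E, G}.
Then minimize cost: best is 109, kept {E, G}.
Then maximize torque: best is 36.4, kept {E}.

E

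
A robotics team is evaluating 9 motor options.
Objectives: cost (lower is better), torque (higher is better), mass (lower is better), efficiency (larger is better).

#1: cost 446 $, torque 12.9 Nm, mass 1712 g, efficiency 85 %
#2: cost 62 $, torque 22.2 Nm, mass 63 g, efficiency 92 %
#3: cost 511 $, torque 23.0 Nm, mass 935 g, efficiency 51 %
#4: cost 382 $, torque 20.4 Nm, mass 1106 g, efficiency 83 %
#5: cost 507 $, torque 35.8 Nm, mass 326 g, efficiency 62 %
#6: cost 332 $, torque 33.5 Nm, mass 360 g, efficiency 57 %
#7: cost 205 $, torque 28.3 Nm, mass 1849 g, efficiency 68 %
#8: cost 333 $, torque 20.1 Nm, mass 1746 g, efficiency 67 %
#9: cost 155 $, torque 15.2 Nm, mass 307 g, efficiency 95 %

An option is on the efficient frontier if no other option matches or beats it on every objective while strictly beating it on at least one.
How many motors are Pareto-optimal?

5

#1: dominated by #2 (cost 62≤446, torque 22.2≥12.9, mass 63≤1712, efficiency 92≥85).
#2: not dominated (best cost).
#3: dominated by #5 (cost 507≤511, torque 35.8≥23.0, mass 326≤935, efficiency 62≥51).
#4: dominated by #2 (cost 62≤382, torque 22.2≥20.4, mass 63≤1106, efficiency 92≥83).
#5: not dominated (best torque).
#6: not dominated.
#7: not dominated.
#8: dominated by #2 (cost 62≤333, torque 22.2≥20.1, mass 63≤1746, efficiency 92≥67).
#9: not dominated (best efficiency).
Pareto-optimal: #2, #5, #6, #7, #9 → 5.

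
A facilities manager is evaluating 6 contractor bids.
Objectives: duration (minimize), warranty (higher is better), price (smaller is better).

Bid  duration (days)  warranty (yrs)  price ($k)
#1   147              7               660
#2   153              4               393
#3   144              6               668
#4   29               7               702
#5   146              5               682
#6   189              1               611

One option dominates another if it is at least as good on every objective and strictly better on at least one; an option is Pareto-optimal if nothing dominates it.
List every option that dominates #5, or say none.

#3

#3: duration 144≤146, warranty 6≥5, price 668≤682 — dominates #5.
Others (#1, #2, #4, #6) are each worse than #5 on at least one objective.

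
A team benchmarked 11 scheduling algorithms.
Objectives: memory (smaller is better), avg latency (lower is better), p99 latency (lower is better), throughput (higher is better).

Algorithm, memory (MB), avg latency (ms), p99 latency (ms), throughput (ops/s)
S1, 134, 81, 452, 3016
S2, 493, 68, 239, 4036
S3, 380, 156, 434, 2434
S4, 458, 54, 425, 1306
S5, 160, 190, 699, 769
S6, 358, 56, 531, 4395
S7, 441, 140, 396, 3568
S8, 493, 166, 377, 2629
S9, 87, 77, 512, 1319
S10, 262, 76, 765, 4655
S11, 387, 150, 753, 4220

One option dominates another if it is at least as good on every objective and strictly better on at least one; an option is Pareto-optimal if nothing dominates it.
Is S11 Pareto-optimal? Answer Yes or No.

S6 vs S11: memory 358≤387, avg latency 56≤150, p99 latency 531≤753, throughput 4395≥4220 — S6 is at least as good on every objective and strictly better on at least one, so S6 dominates S11.

No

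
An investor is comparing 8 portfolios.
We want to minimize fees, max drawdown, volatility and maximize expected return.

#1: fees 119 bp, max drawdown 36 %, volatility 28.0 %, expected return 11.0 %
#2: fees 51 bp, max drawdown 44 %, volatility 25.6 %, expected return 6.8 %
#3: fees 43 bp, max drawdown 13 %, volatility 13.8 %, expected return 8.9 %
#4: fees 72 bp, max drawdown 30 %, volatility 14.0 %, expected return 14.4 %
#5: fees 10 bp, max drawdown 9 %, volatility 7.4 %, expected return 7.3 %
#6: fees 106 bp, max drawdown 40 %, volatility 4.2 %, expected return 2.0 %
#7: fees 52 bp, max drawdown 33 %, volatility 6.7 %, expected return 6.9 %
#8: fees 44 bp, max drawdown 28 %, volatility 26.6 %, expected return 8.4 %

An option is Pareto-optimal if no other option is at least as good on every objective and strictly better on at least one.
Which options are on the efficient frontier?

#3, #4, #5, #6, #7

#1: dominated by #4 (fees 72≤119, max drawdown 30≤36, volatility 14.0≤28.0, expected return 14.4≥11.0).
#2: dominated by #3 (fees 43≤51, max drawdown 13≤44, volatility 13.8≤25.6, expected return 8.9≥6.8).
#3: not dominated.
#4: not dominated (best expected return).
#5: not dominated (best fees).
#6: not dominated (best volatility).
#7: not dominated.
#8: dominated by #3 (fees 43≤44, max drawdown 13≤28, volatility 13.8≤26.6, expected return 8.9≥8.4).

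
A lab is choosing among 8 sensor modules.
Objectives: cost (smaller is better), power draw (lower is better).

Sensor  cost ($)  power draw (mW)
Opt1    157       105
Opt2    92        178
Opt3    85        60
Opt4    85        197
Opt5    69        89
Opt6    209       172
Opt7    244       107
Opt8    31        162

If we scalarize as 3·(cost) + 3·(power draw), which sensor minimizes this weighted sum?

Opt3

Opt1: 3·157 + 3·105 = 786
Opt2: 3·92 + 3·178 = 810
Opt3: 3·85 + 3·60 = 435
Opt4: 3·85 + 3·197 = 846
Opt5: 3·69 + 3·89 = 474
Opt6: 3·209 + 3·172 = 1143
Opt7: 3·244 + 3·107 = 1053
Opt8: 3·31 + 3·162 = 579
Lowest: Opt3 at 435.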